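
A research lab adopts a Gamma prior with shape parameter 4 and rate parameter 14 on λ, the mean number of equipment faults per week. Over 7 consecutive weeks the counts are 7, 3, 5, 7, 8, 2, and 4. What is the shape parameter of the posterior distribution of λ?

40

Total count: 7 + 3 + 5 + 7 + 8 + 2 + 4 = 36.
Total exposure: 7 weeks.
By Gamma–Poisson conjugacy, the posterior is Gamma(α + Σx, β + Σt) = Gamma(4 + 36, 14 + 7) = Gamma(40, 21).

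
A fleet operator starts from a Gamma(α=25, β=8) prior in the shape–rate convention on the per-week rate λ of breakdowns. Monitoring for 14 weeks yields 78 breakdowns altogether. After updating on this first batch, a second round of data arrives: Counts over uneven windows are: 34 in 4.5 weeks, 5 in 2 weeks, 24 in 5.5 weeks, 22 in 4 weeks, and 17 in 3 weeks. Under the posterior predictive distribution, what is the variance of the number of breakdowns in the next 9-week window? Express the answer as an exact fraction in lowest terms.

Total count 78 over total exposure 14 weeks.
After the first batch: Gamma(25 + 78, 8 + 14) = Gamma(103, 22).
Total count: 34 + 5 + 24 + 22 + 17 = 102.
Total exposure: 4.5 + 2 + 5.5 + 4 + 3 = 19 weeks.
After the second batch: Gamma(103 + 102, 22 + 19) = Gamma(205, 41).
The posterior predictive for a window of length T is Negative Binomial with variance T·α'·(β'+T)/β'² = 9·205·50/1681 = 2250/41.

2250/41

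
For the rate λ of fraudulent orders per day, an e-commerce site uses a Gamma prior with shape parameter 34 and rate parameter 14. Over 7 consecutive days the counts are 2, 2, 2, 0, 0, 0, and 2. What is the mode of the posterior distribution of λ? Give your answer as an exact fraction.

Total count: 2 + 2 + 2 + 0 + 0 + 0 + 2 = 8.
Total exposure: 7 days.
By Gamma–Poisson conjugacy, the posterior is Gamma(α + Σx, β + Σt) = Gamma(34 + 8, 14 + 7) = Gamma(42, 21).
Posterior mode = (α'−1)/β' = 41/21.

41/21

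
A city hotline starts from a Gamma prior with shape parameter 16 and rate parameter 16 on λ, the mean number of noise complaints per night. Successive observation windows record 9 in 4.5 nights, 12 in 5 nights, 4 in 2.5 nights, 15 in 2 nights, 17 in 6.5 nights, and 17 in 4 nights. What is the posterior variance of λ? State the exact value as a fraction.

40/729

Total count: 9 + 12 + 4 + 15 + 17 + 17 = 74.
Total exposure: 4.5 + 5 + 2.5 + 2 + 6.5 + 4 = 24.5 nights.
Gamma(α, β) with Poisson data over total exposure Σt gives posterior Gamma(α+Σx, β+Σt) = Gamma(90, 81/2).
Posterior variance = α'/β'² = 90/(6561/4) = 40/729.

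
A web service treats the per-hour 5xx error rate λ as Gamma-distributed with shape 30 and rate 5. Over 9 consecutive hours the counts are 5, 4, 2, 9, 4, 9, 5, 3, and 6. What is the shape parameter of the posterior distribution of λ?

77

Total count: 5 + 4 + 2 + 9 + 4 + 9 + 5 + 3 + 6 = 47.
Total exposure: 9 hours.
Gamma(α, β) with Poisson data over total exposure Σt gives posterior Gamma(α+Σx, β+Σt) = Gamma(77, 14).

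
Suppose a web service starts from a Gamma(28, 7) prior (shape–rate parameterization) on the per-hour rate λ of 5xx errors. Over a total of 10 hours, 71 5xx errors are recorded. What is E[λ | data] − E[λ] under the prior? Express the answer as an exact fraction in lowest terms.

31/17

Total count 71 over total exposure 10 hours.
By Gamma–Poisson conjugacy, the posterior is Gamma(α + Σx, β + Σt) = Gamma(28 + 71, 7 + 10) = Gamma(99, 17).
Posterior mean = 99/17 = 99/17; prior mean = 28/7 = 4. Difference = 99/17 − 4 = 31/17.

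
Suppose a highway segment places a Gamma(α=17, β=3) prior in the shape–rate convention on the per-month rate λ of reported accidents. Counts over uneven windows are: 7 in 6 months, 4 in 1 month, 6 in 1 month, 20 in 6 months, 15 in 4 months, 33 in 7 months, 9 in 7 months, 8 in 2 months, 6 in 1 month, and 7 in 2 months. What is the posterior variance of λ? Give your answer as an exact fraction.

33/400

Total count: 7 + 4 + 6 + 20 + 15 + 33 + 9 + 8 + 6 + 7 = 115.
Total exposure: 6 + 1 + 1 + 6 + 4 + 7 + 7 + 2 + 1 + 2 = 37 months.
The Gamma prior is conjugate for the Poisson rate, so λ | data ~ Gamma(17+115, 3+37) = Gamma(132, 40).
Posterior variance = α'/β'² = 132/1600 = 33/400.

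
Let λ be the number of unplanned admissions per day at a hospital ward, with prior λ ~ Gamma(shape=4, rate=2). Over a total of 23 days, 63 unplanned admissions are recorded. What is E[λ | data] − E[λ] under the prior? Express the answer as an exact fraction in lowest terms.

Total count 63 over total exposure 23 days.
Posterior: α' = 4 + 63 = 67, β' = 2 + 23 = 25.
Posterior mean = 67/25 = 67/25; prior mean = 4/2 = 2. Difference = 67/25 − 2 = 17/25.

17/25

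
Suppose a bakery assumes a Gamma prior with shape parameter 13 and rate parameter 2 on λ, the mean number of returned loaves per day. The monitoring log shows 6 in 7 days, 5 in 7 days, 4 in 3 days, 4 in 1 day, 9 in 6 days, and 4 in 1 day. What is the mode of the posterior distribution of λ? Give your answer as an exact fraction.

Total count: 6 + 5 + 4 + 4 + 9 + 4 = 32.
Total exposure: 7 + 7 + 3 + 1 + 6 + 1 = 25 days.
Gamma(α, β) with Poisson data over total exposure Σt gives posterior Gamma(α+Σx, β+Σt) = Gamma(45, 27).
Posterior mode = (α'−1)/β' = 44/27.

44/27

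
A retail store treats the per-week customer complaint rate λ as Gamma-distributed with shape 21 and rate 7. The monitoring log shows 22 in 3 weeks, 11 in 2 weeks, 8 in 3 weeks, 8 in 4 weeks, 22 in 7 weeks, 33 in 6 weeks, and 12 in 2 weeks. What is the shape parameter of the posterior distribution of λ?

137

Total count: 22 + 11 + 8 + 8 + 22 + 33 + 12 = 116.
Total exposure: 3 + 2 + 3 + 4 + 7 + 6 + 2 = 27 weeks.
Conjugate update: add total count to the shape and total exposure to the rate, giving Gamma(137, 34).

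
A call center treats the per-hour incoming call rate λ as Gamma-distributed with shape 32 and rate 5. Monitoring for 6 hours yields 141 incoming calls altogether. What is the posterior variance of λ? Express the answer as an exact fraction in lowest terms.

173/121

Total count 141 over total exposure 6 hours.
Posterior: α' = 32 + 141 = 173, β' = 5 + 6 = 11.
Posterior variance = α'/β'² = 173/121.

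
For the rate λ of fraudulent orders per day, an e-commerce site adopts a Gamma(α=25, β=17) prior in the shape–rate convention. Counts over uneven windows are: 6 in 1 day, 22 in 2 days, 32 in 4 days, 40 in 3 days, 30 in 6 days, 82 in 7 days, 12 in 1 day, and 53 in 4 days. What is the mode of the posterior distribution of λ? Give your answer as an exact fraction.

301/45

Total count: 6 + 22 + 32 + 40 + 30 + 82 + 12 + 53 = 277.
Total exposure: 1 + 2 + 4 + 3 + 6 + 7 + 1 + 4 = 28 days.
Gamma(α, β) with Poisson data over total exposure Σt gives posterior Gamma(α+Σx, β+Σt) = Gamma(302, 45).
Posterior mode = (α'−1)/β' = 301/45.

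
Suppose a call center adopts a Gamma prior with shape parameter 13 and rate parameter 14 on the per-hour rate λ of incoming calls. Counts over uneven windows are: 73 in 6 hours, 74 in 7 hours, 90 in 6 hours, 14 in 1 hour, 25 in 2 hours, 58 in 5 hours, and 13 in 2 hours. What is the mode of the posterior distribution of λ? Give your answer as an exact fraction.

359/43

Total count: 73 + 74 + 90 + 14 + 25 + 58 + 13 = 347.
Total exposure: 6 + 7 + 6 + 1 + 2 + 5 + 2 = 29 hours.
Gamma(α, β) with Poisson data over total exposure Σt gives posterior Gamma(α+Σx, β+Σt) = Gamma(360, 43).
Posterior mode = (α'−1)/β' = 359/43.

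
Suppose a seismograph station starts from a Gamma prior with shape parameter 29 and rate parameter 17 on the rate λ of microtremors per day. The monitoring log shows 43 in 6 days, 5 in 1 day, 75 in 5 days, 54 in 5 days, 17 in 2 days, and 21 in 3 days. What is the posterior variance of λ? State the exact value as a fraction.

244/1521

Total count: 43 + 5 + 75 + 54 + 17 + 21 = 215.
Total exposure: 6 + 1 + 5 + 5 + 2 + 3 = 22 days.
The Gamma prior is conjugate for the Poisson rate, so λ | data ~ Gamma(29+215, 17+22) = Gamma(244, 39).
Posterior variance = α'/β'² = 244/1521.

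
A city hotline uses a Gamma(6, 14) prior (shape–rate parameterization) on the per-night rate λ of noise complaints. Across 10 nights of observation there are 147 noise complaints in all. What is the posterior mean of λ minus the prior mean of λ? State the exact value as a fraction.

Total count 147 over total exposure 10 nights.
Gamma(α, β) with Poisson data over total exposure Σt gives posterior Gamma(α+Σx, β+Σt) = Gamma(153, 24).
Posterior mean = 153/24 = 51/8; prior mean = 6/14 = 3/7. Difference = 51/8 − 3/7 = 333/56.

333/56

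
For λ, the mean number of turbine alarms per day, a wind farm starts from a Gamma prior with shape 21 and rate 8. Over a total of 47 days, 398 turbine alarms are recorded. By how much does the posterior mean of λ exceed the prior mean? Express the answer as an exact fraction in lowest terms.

Total count 398 over total exposure 47 days.
By Gamma–Poisson conjugacy, the posterior is Gamma(α + Σx, β + Σt) = Gamma(21 + 398, 8 + 47) = Gamma(419, 55).
Posterior mean = 419/55 = 419/55; prior mean = 21/8 = 21/8. Difference = 419/55 − 21/8 = 2197/440.

2197/440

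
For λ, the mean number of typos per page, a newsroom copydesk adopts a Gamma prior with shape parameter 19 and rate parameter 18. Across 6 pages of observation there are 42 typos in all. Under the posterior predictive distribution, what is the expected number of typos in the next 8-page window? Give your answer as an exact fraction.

Total count 42 over total exposure 6 pages.
Gamma(α, β) with Poisson data over total exposure Σt gives posterior Gamma(α+Σx, β+Σt) = Gamma(61, 24).
Predictive mean over an 8-page window = T·E[λ|data] = 8·61/24 = 61/3.

61/3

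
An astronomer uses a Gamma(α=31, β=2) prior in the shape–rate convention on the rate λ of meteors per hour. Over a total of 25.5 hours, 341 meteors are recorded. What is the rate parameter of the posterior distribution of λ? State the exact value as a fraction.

55/2

Total count 341 over total exposure 25.5 hours.
By Gamma–Poisson conjugacy, the posterior is Gamma(α + Σx, β + Σt) = Gamma(31 + 341, 2 + 25.5) = Gamma(372, 55/2).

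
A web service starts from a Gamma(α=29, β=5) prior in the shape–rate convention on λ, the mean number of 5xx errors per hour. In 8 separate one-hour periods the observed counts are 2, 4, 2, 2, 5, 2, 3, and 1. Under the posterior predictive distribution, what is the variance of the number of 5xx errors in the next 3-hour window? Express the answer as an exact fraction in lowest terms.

2400/169

Total count: 2 + 4 + 2 + 2 + 5 + 2 + 3 + 1 = 21.
Total exposure: 8 hours.
By Gamma–Poisson conjugacy, the posterior is Gamma(α + Σx, β + Σt) = Gamma(29 + 21, 5 + 8) = Gamma(50, 13).
The posterior predictive for a window of length T is Negative Binomial with variance T·α'·(β'+T)/β'² = 3·50·16/169 = 2400/169.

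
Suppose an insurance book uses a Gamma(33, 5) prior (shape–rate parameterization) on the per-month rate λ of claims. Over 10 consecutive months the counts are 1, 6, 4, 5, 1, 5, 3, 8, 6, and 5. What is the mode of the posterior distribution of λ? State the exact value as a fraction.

Total count: 1 + 6 + 4 + 5 + 1 + 5 + 3 + 8 + 6 + 5 = 44.
Total exposure: 10 months.
By Gamma–Poisson conjugacy, the posterior is Gamma(α + Σx, β + Σt) = Gamma(33 + 44, 5 + 10) = Gamma(77, 15).
Posterior mode = (α'−1)/β' = 76/15.

76/15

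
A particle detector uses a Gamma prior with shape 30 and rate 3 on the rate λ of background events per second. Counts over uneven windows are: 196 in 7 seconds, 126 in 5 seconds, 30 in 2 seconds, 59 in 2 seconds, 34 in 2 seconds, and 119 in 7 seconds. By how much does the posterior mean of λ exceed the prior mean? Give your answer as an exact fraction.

157/14

Total count: 196 + 126 + 30 + 59 + 34 + 119 = 564.
Total exposure: 7 + 5 + 2 + 2 + 2 + 7 = 25 seconds.
The Gamma prior is conjugate for the Poisson rate, so λ | data ~ Gamma(30+564, 3+25) = Gamma(594, 28).
Posterior mean = 594/28 = 297/14; prior mean = 30/3 = 10. Difference = 297/14 − 10 = 157/14.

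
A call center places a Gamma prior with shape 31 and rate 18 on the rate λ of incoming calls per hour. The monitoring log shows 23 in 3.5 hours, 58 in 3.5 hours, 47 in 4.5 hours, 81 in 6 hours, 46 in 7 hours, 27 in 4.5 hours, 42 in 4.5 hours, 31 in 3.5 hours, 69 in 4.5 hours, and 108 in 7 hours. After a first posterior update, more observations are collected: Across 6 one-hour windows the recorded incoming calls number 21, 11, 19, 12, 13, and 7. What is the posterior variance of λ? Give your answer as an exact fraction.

2584/21025

Total count: 23 + 58 + 47 + 81 + 46 + 27 + 42 + 31 + 69 + 108 = 532.
Total exposure: 3.5 + 3.5 + 4.5 + 6 + 7 + 4.5 + 4.5 + 3.5 + 4.5 + 7 = 48.5 hours.
After the first batch: Gamma(31 + 532, 18 + 48.5) = Gamma(563, 133/2).
Total count: 21 + 11 + 19 + 12 + 13 + 7 = 83.
Total exposure: 6 hours.
After the second batch: Gamma(563 + 83, 133/2 + 6) = Gamma(646, 145/2).
Posterior variance = α'/β'² = 646/(21025/4) = 2584/21025.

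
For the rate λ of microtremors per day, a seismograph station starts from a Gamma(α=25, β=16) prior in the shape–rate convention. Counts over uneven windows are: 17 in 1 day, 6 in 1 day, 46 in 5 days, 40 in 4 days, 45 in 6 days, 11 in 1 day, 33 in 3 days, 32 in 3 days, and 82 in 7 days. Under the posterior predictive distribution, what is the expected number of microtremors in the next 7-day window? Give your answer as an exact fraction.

2359/47

Total count: 17 + 6 + 46 + 40 + 45 + 11 + 33 + 32 + 82 = 312.
Total exposure: 1 + 1 + 5 + 4 + 6 + 1 + 3 + 3 + 7 = 31 days.
The Gamma prior is conjugate for the Poisson rate, so λ | data ~ Gamma(25+312, 16+31) = Gamma(337, 47).
Predictive mean over a 7-day window = T·E[λ|data] = 7·337/47 = 2359/47.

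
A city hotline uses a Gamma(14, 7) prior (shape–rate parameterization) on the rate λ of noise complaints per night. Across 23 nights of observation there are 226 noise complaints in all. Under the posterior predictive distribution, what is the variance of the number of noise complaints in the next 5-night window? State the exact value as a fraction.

140/3

Total count 226 over total exposure 23 nights.
Posterior: α' = 14 + 226 = 240, β' = 7 + 23 = 30.
The posterior predictive for a window of length T is Negative Binomial with variance T·α'·(β'+T)/β'² = 5·240·35/900 = 140/3.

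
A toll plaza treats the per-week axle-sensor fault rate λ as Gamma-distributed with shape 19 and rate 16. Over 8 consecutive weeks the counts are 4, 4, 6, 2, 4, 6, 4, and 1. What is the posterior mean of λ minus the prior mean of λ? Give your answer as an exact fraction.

43/48

Total count: 4 + 4 + 6 + 2 + 4 + 6 + 4 + 1 = 31.
Total exposure: 8 weeks.
By Gamma–Poisson conjugacy, the posterior is Gamma(α + Σx, β + Σt) = Gamma(19 + 31, 16 + 8) = Gamma(50, 24).
Posterior mean = 50/24 = 25/12; prior mean = 19/16 = 19/16. Difference = 25/12 − 19/16 = 43/48.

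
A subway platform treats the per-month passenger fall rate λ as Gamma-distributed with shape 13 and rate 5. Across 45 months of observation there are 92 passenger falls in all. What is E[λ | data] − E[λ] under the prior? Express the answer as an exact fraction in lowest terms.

-1/2

Total count 92 over total exposure 45 months.
Conjugate update: add total count to the shape and total exposure to the rate, giving Gamma(105, 50).
Posterior mean = 105/50 = 21/10; prior mean = 13/5 = 13/5. Difference = 21/10 − 13/5 = -1/2.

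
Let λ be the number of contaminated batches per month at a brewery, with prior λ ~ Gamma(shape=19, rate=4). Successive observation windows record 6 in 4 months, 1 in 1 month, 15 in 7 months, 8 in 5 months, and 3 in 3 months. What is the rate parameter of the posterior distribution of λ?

24

Total count: 6 + 1 + 15 + 8 + 3 = 33.
Total exposure: 4 + 1 + 7 + 5 + 3 = 20 months.
Posterior: α' = 19 + 33 = 52, β' = 4 + 20 = 24.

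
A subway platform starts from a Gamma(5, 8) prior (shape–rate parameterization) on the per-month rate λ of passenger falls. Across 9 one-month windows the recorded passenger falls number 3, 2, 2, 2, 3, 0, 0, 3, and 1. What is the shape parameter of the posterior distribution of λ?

21

Total count: 3 + 2 + 2 + 2 + 3 + 0 + 0 + 3 + 1 = 16.
Total exposure: 9 months.
Posterior: α' = 5 + 16 = 21, β' = 8 + 9 = 17.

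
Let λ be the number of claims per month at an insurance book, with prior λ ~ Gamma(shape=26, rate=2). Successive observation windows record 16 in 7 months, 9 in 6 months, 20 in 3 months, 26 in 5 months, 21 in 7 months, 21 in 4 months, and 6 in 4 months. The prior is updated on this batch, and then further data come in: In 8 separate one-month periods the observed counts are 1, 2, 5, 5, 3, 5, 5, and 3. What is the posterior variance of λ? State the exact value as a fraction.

87/1058

Total count: 16 + 9 + 20 + 26 + 21 + 21 + 6 = 119.
Total exposure: 7 + 6 + 3 + 5 + 7 + 4 + 4 = 36 months.
After the first batch: Gamma(26 + 119, 2 + 36) = Gamma(145, 38).
Total count: 1 + 2 + 5 + 5 + 3 + 5 + 5 + 3 = 29.
Total exposure: 8 months.
After the second batch: Gamma(145 + 29, 38 + 8) = Gamma(174, 46).
Posterior variance = α'/β'² = 174/2116 = 87/1058.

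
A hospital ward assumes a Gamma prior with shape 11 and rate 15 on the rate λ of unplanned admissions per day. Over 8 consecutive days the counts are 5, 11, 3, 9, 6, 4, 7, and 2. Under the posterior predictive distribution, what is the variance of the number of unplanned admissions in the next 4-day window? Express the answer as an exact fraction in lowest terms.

Total count: 5 + 11 + 3 + 9 + 6 + 4 + 7 + 2 = 47.
Total exposure: 8 days.
Conjugate update: add total count to the shape and total exposure to the rate, giving Gamma(58, 23).
The posterior predictive for a window of length T is Negative Binomial with variance T·α'·(β'+T)/β'² = 4·58·27/529 = 6264/529.

6264/529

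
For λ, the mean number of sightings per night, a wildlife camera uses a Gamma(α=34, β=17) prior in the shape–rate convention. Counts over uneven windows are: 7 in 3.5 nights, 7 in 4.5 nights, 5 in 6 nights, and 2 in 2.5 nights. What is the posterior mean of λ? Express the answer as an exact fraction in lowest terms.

110/67

Total count: 7 + 7 + 5 + 2 = 21.
Total exposure: 3.5 + 4.5 + 6 + 2.5 = 16.5 nights.
Conjugate update: add total count to the shape and total exposure to the rate, giving Gamma(55, 67/2).
Posterior mean = α'/β' = 55/(67/2) = 110/67.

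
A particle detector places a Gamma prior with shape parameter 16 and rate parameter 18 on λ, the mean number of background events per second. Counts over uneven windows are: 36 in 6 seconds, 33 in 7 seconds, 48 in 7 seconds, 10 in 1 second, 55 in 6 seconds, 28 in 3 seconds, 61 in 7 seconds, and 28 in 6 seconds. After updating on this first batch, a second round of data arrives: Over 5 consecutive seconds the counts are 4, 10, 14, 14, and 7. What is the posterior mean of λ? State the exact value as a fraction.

Total count: 36 + 33 + 48 + 10 + 55 + 28 + 61 + 28 = 299.
Total exposure: 6 + 7 + 7 + 1 + 6 + 3 + 7 + 6 = 43 seconds.
After the first batch: Gamma(16 + 299, 18 + 43) = Gamma(315, 61).
Total count: 4 + 10 + 14 + 14 + 7 = 49.
Total exposure: 5 seconds.
After the second batch: Gamma(315 + 49, 61 + 5) = Gamma(364, 66).
Posterior mean = α'/β' = 364/66 = 182/33.

182/33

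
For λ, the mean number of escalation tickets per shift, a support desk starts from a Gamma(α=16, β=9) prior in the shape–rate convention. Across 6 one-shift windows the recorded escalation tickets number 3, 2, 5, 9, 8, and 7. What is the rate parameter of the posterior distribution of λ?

15

Total count: 3 + 2 + 5 + 9 + 8 + 7 = 34.
Total exposure: 6 shifts.
Gamma(α, β) with Poisson data over total exposure Σt gives posterior Gamma(α+Σx, β+Σt) = Gamma(50, 15).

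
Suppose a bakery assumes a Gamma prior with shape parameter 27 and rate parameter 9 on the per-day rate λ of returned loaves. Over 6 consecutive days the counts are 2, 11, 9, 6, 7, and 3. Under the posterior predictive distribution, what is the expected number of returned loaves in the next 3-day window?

Total count: 2 + 11 + 9 + 6 + 7 + 3 = 38.
Total exposure: 6 days.
Conjugate update: add total count to the shape and total exposure to the rate, giving Gamma(65, 15).
Predictive mean over a 3-day window = T·E[λ|data] = 3·65/15 = 13.

13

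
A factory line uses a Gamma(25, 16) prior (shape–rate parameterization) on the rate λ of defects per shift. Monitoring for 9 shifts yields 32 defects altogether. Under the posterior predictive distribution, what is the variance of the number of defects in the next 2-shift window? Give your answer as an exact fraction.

Total count 32 over total exposure 9 shifts.
Posterior: α' = 25 + 32 = 57, β' = 16 + 9 = 25.
The posterior predictive for a window of length T is Negative Binomial with variance T·α'·(β'+T)/β'² = 2·57·27/625 = 3078/625.

3078/625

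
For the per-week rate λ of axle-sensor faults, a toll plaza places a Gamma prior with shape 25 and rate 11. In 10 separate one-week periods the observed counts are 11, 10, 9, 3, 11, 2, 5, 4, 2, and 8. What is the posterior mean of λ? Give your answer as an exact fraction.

Total count: 11 + 10 + 9 + 3 + 11 + 2 + 5 + 4 + 2 + 8 = 65.
Total exposure: 10 weeks.
Gamma(α, β) with Poisson data over total exposure Σt gives posterior Gamma(α+Σx, β+Σt) = Gamma(90, 21).
Posterior mean = α'/β' = 90/21 = 30/7.

30/7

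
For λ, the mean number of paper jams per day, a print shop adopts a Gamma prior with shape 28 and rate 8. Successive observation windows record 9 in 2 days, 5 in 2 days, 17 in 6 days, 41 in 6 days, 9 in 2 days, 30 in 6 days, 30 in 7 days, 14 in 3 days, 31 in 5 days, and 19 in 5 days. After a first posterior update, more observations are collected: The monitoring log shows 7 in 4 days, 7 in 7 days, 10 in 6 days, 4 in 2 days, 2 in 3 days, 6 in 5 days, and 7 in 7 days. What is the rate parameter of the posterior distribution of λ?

Total count: 9 + 5 + 17 + 41 + 9 + 30 + 30 + 14 + 31 + 19 = 205.
Total exposure: 2 + 2 + 6 + 6 + 2 + 6 + 7 + 3 + 5 + 5 = 44 days.
After the first batch: Gamma(28 + 205, 8 + 44) = Gamma(233, 52).
Total count: 7 + 7 + 10 + 4 + 2 + 6 + 7 = 43.
Total exposure: 4 + 7 + 6 + 2 + 3 + 5 + 7 = 34 days.
After the second batch: Gamma(233 + 43, 52 + 34) = Gamma(276, 86).

86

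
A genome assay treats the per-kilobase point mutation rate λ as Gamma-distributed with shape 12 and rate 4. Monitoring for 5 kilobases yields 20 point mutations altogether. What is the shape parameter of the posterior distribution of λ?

Total count 20 over total exposure 5 kilobases.
Gamma(α, β) with Poisson data over total exposure Σt gives posterior Gamma(α+Σx, β+Σt) = Gamma(32, 9).

32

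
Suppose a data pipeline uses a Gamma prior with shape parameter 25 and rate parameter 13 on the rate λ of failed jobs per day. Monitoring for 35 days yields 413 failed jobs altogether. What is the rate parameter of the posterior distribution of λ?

Total count 413 over total exposure 35 days.
Conjugate update: add total count to the shape and total exposure to the rate, giving Gamma(438, 48).

48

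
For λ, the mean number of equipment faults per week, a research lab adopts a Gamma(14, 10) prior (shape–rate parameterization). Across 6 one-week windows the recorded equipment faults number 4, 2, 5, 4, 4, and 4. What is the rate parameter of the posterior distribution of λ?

16

Total count: 4 + 2 + 5 + 4 + 4 + 4 = 23.
Total exposure: 6 weeks.
Gamma(α, β) with Poisson data over total exposure Σt gives posterior Gamma(α+Σx, β+Σt) = Gamma(37, 16).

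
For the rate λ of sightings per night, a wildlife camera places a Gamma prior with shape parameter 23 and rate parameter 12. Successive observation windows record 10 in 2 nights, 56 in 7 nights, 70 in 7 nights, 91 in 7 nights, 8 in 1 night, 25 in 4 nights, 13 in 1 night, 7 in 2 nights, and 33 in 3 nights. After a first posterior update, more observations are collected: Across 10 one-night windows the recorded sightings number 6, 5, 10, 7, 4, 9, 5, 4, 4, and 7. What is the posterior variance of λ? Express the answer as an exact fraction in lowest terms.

Total count: 10 + 56 + 70 + 91 + 8 + 25 + 13 + 7 + 33 = 313.
Total exposure: 2 + 7 + 7 + 7 + 1 + 4 + 1 + 2 + 3 = 34 nights.
After the first batch: Gamma(23 + 313, 12 + 34) = Gamma(336, 46).
Total count: 6 + 5 + 10 + 7 + 4 + 9 + 5 + 4 + 4 + 7 = 61.
Total exposure: 10 nights.
After the second batch: Gamma(336 + 61, 46 + 10) = Gamma(397, 56).
Posterior variance = α'/β'² = 397/3136.

397/3136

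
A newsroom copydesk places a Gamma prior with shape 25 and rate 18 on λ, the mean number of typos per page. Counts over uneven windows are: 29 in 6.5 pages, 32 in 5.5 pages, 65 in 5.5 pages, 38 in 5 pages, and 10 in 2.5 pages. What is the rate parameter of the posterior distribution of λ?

43

Total count: 29 + 32 + 65 + 38 + 10 = 174.
Total exposure: 6.5 + 5.5 + 5.5 + 5 + 2.5 = 25 pages.
The Gamma prior is conjugate for the Poisson rate, so λ | data ~ Gamma(25+174, 18+25) = Gamma(199, 43).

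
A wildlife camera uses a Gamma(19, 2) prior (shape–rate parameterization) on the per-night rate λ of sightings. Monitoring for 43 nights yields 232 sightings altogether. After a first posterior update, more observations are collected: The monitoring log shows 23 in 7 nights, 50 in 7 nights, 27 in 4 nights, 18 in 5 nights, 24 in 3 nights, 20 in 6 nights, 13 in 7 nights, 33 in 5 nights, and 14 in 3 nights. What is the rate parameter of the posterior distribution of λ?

92

Total count 232 over total exposure 43 nights.
After the first batch: Gamma(19 + 232, 2 + 43) = Gamma(251, 45).
Total count: 23 + 50 + 27 + 18 + 24 + 20 + 13 + 33 + 14 = 222.
Total exposure: 7 + 7 + 4 + 5 + 3 + 6 + 7 + 5 + 3 = 47 nights.
After the second batch: Gamma(251 + 222, 45 + 47) = Gamma(473, 92).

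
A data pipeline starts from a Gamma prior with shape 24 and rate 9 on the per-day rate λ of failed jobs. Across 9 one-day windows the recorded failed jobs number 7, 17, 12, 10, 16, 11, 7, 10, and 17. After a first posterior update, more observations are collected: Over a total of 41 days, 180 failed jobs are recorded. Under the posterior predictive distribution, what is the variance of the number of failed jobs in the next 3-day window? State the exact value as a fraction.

Total count: 7 + 17 + 12 + 10 + 16 + 11 + 7 + 10 + 17 = 107.
Total exposure: 9 days.
After the first batch: Gamma(24 + 107, 9 + 9) = Gamma(131, 18).
Total count 180 over total exposure 41 days.
After the second batch: Gamma(131 + 180, 18 + 41) = Gamma(311, 59).
The posterior predictive for a window of length T is Negative Binomial with variance T·α'·(β'+T)/β'² = 3·311·62/3481 = 57846/3481.

57846/3481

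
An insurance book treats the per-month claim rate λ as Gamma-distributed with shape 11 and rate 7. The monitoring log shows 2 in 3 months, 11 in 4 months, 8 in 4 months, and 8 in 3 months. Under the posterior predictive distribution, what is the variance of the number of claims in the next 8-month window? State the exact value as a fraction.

9280/441

Total count: 2 + 11 + 8 + 8 = 29.
Total exposure: 3 + 4 + 4 + 3 = 14 months.
The Gamma prior is conjugate for the Poisson rate, so λ | data ~ Gamma(11+29, 7+14) = Gamma(40, 21).
The posterior predictive for a window of length T is Negative Binomial with variance T·α'·(β'+T)/β'² = 8·40·29/441 = 9280/441.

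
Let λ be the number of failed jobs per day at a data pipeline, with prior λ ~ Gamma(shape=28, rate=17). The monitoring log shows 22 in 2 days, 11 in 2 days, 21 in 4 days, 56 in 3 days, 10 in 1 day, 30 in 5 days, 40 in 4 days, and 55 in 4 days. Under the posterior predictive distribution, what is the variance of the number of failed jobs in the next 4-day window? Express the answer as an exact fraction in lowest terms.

Total count: 22 + 11 + 21 + 56 + 10 + 30 + 40 + 55 = 245.
Total exposure: 2 + 2 + 4 + 3 + 1 + 5 + 4 + 4 = 25 days.
By Gamma–Poisson conjugacy, the posterior is Gamma(α + Σx, β + Σt) = Gamma(28 + 245, 17 + 25) = Gamma(273, 42).
The posterior predictive for a window of length T is Negative Binomial with variance T·α'·(β'+T)/β'² = 4·273·46/1764 = 598/21.

598/21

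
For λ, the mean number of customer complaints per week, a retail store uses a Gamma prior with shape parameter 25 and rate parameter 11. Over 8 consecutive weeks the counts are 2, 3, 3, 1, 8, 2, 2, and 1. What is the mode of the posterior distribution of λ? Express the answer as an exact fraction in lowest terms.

46/19

Total count: 2 + 3 + 3 + 1 + 8 + 2 + 2 + 1 = 22.
Total exposure: 8 weeks.
Posterior: α' = 25 + 22 = 47, β' = 11 + 8 = 19.
Posterior mode = (α'−1)/β' = 46/19.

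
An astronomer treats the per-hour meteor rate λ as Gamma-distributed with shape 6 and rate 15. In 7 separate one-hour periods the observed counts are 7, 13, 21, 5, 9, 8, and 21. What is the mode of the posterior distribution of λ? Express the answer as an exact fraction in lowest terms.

Total count: 7 + 13 + 21 + 5 + 9 + 8 + 21 = 84.
Total exposure: 7 hours.
Gamma(α, β) with Poisson data over total exposure Σt gives posterior Gamma(α+Σx, β+Σt) = Gamma(90, 22).
Posterior mode = (α'−1)/β' = 89/22.

89/22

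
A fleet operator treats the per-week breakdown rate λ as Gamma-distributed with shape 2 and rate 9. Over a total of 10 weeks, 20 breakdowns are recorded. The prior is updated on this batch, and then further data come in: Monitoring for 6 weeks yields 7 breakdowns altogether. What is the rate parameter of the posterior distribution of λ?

25

Total count 20 over total exposure 10 weeks.
After the first batch: Gamma(2 + 20, 9 + 10) = Gamma(22, 19).
Total count 7 over total exposure 6 weeks.
After the second batch: Gamma(22 + 7, 19 + 6) = Gamma(29, 25).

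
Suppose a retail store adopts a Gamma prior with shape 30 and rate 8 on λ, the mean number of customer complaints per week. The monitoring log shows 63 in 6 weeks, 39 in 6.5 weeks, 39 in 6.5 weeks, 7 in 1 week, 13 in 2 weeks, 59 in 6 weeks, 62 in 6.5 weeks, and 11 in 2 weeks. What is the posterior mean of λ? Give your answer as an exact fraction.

Total count: 63 + 39 + 39 + 7 + 13 + 59 + 62 + 11 = 293.
Total exposure: 6 + 6.5 + 6.5 + 1 + 2 + 6 + 6.5 + 2 = 36.5 weeks.
By Gamma–Poisson conjugacy, the posterior is Gamma(α + Σx, β + Σt) = Gamma(30 + 293, 8 + 36.5) = Gamma(323, 89/2).
Posterior mean = α'/β' = 323/(89/2) = 646/89.

646/89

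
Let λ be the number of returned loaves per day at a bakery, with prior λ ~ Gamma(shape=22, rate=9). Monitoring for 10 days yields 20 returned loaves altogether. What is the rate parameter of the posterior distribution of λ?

19

Total count 20 over total exposure 10 days.
The Gamma prior is conjugate for the Poisson rate, so λ | data ~ Gamma(22+20, 9+10) = Gamma(42, 19).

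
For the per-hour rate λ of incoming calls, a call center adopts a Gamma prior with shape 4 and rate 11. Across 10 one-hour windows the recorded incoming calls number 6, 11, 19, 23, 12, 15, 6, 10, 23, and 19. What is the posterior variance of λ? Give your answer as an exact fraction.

148/441

Total count: 6 + 11 + 19 + 23 + 12 + 15 + 6 + 10 + 23 + 19 = 144.
Total exposure: 10 hours.
The Gamma prior is conjugate for the Poisson rate, so λ | data ~ Gamma(4+144, 11+10) = Gamma(148, 21).
Posterior variance = α'/β'² = 148/441.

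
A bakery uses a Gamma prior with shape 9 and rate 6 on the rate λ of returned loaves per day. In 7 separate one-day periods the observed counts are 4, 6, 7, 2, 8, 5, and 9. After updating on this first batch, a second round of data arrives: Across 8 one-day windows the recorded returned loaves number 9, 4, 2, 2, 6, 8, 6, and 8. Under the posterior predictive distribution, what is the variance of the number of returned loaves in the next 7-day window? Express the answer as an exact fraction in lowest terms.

Total count: 4 + 6 + 7 + 2 + 8 + 5 + 9 = 41.
Total exposure: 7 days.
After the first batch: Gamma(9 + 41, 6 + 7) = Gamma(50, 13).
Total count: 9 + 4 + 2 + 2 + 6 + 8 + 6 + 8 = 45.
Total exposure: 8 days.
After the second batch: Gamma(50 + 45, 13 + 8) = Gamma(95, 21).
The posterior predictive for a window of length T is Negative Binomial with variance T·α'·(β'+T)/β'² = 7·95·28/441 = 380/9.

380/9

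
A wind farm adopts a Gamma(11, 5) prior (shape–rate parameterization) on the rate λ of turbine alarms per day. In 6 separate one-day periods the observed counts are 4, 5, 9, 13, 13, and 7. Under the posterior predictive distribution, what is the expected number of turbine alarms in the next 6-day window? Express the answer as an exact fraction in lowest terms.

372/11

Total count: 4 + 5 + 9 + 13 + 13 + 7 = 51.
Total exposure: 6 days.
Gamma(α, β) with Poisson data over total exposure Σt gives posterior Gamma(α+Σx, β+Σt) = Gamma(62, 11).
Predictive mean over a 6-day window = T·E[λ|data] = 6·62/11 = 372/11.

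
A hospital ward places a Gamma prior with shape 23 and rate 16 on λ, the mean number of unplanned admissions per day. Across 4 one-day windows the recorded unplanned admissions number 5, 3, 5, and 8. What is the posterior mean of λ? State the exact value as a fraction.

Total count: 5 + 3 + 5 + 8 = 21.
Total exposure: 4 days.
Conjugate update: add total count to the shape and total exposure to the rate, giving Gamma(44, 20).
Posterior mean = α'/β' = 44/20 = 11/5.

11/5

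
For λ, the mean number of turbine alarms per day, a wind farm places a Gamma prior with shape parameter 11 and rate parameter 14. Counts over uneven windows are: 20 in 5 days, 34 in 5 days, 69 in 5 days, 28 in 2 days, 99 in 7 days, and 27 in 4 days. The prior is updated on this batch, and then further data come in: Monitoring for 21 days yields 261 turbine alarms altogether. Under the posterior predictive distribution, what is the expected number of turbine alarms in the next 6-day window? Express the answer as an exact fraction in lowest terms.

366/7

Total count: 20 + 34 + 69 + 28 + 99 + 27 = 277.
Total exposure: 5 + 5 + 5 + 2 + 7 + 4 = 28 days.
After the first batch: Gamma(11 + 277, 14 + 28) = Gamma(288, 42).
Total count 261 over total exposure 21 days.
After the second batch: Gamma(288 + 261, 42 + 21) = Gamma(549, 63).
Predictive mean over a 6-day window = T·E[λ|data] = 6·549/63 = 366/7.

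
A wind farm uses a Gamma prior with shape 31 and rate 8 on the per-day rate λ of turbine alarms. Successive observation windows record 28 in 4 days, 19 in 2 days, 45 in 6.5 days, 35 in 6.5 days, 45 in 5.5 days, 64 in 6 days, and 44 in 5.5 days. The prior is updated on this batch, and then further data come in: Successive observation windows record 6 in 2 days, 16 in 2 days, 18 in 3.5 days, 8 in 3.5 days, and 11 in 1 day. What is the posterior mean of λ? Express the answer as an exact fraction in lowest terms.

Total count: 28 + 19 + 45 + 35 + 45 + 64 + 44 = 280.
Total exposure: 4 + 2 + 6.5 + 6.5 + 5.5 + 6 + 5.5 = 36 days.
After the first batch: Gamma(31 + 280, 8 + 36) = Gamma(311, 44).
Total count: 6 + 16 + 18 + 8 + 11 = 59.
Total exposure: 2 + 2 + 3.5 + 3.5 + 1 = 12 days.
After the second batch: Gamma(311 + 59, 44 + 12) = Gamma(370, 56).
Posterior mean = α'/β' = 370/56 = 185/28.

185/28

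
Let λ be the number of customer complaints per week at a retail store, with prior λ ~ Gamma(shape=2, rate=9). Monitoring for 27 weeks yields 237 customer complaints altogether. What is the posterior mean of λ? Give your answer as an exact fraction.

Total count 237 over total exposure 27 weeks.
The Gamma prior is conjugate for the Poisson rate, so λ | data ~ Gamma(2+237, 9+27) = Gamma(239, 36).
Posterior mean = α'/β' = 239/36.

239/36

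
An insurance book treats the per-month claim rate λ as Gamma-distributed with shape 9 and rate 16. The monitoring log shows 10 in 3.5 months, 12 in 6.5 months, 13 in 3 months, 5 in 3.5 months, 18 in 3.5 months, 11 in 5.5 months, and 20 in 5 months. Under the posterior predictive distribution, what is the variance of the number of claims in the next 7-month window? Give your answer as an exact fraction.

Total count: 10 + 12 + 13 + 5 + 18 + 11 + 20 = 89.
Total exposure: 3.5 + 6.5 + 3 + 3.5 + 3.5 + 5.5 + 5 = 30.5 months.
Conjugate update: add total count to the shape and total exposure to the rate, giving Gamma(98, 93/2).
The posterior predictive for a window of length T is Negative Binomial with variance T·α'·(β'+T)/β'² = 7·98·(107/2)/(8649/4) = 146804/8649.

146804/8649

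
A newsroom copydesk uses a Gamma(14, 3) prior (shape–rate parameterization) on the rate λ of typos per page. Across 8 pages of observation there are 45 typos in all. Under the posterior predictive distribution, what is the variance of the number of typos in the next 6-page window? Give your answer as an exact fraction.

6018/121

Total count 45 over total exposure 8 pages.
Conjugate update: add total count to the shape and total exposure to the rate, giving Gamma(59, 11).
The posterior predictive for a window of length T is Negative Binomial with variance T·α'·(β'+T)/β'² = 6·59·17/121 = 6018/121.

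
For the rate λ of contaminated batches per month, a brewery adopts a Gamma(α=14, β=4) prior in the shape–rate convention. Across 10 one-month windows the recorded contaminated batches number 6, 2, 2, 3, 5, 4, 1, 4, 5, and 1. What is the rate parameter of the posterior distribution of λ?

Total count: 6 + 2 + 2 + 3 + 5 + 4 + 1 + 4 + 5 + 1 = 33.
Total exposure: 10 months.
By Gamma–Poisson conjugacy, the posterior is Gamma(α + Σx, β + Σt) = Gamma(14 + 33, 4 + 10) = Gamma(47, 14).

14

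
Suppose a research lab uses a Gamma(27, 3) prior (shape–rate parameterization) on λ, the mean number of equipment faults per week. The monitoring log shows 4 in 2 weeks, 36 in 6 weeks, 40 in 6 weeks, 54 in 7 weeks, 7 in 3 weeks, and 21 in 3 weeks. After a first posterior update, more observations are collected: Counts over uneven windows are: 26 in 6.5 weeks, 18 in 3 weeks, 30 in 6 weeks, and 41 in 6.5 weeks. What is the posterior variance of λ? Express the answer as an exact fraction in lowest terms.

19/169

Total count: 4 + 36 + 40 + 54 + 7 + 21 = 162.
Total exposure: 2 + 6 + 6 + 7 + 3 + 3 = 27 weeks.
After the first batch: Gamma(27 + 162, 3 + 27) = Gamma(189, 30).
Total count: 26 + 18 + 30 + 41 = 115.
Total exposure: 6.5 + 3 + 6 + 6.5 = 22 weeks.
After the second batch: Gamma(189 + 115, 30 + 22) = Gamma(304, 52).
Posterior variance = α'/β'² = 304/2704 = 19/169.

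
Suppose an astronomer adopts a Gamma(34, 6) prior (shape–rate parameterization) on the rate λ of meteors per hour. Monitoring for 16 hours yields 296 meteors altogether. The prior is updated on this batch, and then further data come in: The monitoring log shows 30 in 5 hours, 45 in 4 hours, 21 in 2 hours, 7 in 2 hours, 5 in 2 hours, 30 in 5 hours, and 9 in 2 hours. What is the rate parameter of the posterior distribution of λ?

Total count 296 over total exposure 16 hours.
After the first batch: Gamma(34 + 296, 6 + 16) = Gamma(330, 22).
Total count: 30 + 45 + 21 + 7 + 5 + 30 + 9 = 147.
Total exposure: 5 + 4 + 2 + 2 + 2 + 5 + 2 = 22 hours.
After the second batch: Gamma(330 + 147, 22 + 22) = Gamma(477, 44).

44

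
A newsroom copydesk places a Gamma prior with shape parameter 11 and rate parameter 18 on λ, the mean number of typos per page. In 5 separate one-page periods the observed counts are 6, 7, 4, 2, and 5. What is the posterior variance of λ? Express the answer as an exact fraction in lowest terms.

Total count: 6 + 7 + 4 + 2 + 5 = 24.
Total exposure: 5 pages.
Gamma(α, β) with Poisson data over total exposure Σt gives posterior Gamma(α+Σx, β+Σt) = Gamma(35, 23).
Posterior variance = α'/β'² = 35/529.

35/529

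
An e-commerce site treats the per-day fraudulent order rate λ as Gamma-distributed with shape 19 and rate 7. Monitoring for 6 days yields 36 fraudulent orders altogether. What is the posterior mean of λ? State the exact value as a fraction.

Total count 36 over total exposure 6 days.
Gamma(α, β) with Poisson data over total exposure Σt gives posterior Gamma(α+Σx, β+Σt) = Gamma(55, 13).
Posterior mean = α'/β' = 55/13.

55/13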